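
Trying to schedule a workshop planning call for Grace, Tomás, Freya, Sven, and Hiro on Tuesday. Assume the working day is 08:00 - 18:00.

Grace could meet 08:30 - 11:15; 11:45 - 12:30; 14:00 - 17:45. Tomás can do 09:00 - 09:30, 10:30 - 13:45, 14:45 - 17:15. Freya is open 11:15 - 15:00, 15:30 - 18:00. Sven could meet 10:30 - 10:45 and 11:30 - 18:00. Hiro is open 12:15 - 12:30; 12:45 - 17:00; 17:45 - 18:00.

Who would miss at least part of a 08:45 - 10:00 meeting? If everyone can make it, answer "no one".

Freya, Hiro, Sven, Tomás

Grace: free for 08:45-10:00. Tomás: not fully free for 08:45-10:00. Freya: not fully free for 08:45-10:00. Sven: not fully free for 08:45-10:00. Hiro: not fully free for 08:45-10:00.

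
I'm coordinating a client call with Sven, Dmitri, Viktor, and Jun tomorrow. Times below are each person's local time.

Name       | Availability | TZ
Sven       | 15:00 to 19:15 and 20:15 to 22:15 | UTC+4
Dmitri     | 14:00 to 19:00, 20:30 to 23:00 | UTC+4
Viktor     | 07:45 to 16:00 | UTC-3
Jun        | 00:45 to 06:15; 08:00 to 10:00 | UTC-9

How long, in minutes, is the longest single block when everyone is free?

240

Sven in UTC: 11:00-15:15, 16:15-18:15 (subtract 4h to convert from UTC+4).
Dmitri in UTC: 10:00-15:00, 16:30-19:00 (subtract 4h to convert from UTC+4).
Viktor in UTC: 10:45-19:00 (add 3h to convert from UTC-3).
Jun in UTC: 09:45-15:15, 17:00-19:00 (add 9h to convert from UTC-9).
Sven ∩ Dmitri: 11:00-15:00, 16:30-18:15.
Sven ∩ Dmitri ∩ Viktor: 11:00-15:00, 16:30-18:15.
Sven ∩ Dmitri ∩ Viktor ∩ Jun: 11:00-15:00, 17:00-18:15.
The longest is 11:00-15:00 at 240 minutes.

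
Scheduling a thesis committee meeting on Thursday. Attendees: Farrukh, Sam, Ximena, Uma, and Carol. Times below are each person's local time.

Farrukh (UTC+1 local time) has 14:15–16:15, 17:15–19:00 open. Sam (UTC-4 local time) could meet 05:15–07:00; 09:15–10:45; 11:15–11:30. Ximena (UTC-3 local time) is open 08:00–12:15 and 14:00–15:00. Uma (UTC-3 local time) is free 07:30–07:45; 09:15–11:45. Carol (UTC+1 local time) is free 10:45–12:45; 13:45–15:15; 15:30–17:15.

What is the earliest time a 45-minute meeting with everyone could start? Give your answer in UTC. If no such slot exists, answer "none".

Farrukh in UTC: 13:15-15:15, 16:15-18:00 (subtract 1h to convert from UTC+1).
Sam in UTC: 09:15-11:00, 13:15-14:45, 15:15-15:30 (add 4h to convert from UTC-4).
Ximena in UTC: 11:00-15:15, 17:00-18:00 (add 3h to convert from UTC-3).
Uma in UTC: 10:30-10:45, 12:15-14:45 (add 3h to convert from UTC-3).
Carol in UTC: 09:45-11:45, 12:45-14:15, 14:30-16:15 (subtract 1h to convert from UTC+1).
Farrukh ∩ Sam: 13:15-14:45.
Farrukh ∩ Sam ∩ Ximena: 13:15-14:45.
Farrukh ∩ Sam ∩ Ximena ∩ Uma: 13:15-14:45.
Farrukh ∩ Sam ∩ Ximena ∩ Uma ∩ Carol: 13:15-14:15, 14:30-14:45.
The first common window of at least 45 minutes is 13:15-14:15, so the earliest start is 13:15.

13:15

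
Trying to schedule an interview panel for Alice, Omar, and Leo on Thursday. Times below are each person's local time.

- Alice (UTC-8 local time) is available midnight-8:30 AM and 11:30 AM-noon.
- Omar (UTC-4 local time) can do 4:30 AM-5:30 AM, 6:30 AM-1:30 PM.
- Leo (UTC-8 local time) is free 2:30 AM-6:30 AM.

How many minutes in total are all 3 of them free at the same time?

Alice in UTC: 08:00-16:30, 19:30-20:00 (add 8h to convert from UTC-8).
Omar in UTC: 08:30-09:30, 10:30-17:30 (add 4h to convert from UTC-4).
Leo in UTC: 10:30-14:30 (add 8h to convert from UTC-8).
Alice ∩ Omar: 08:30-09:30, 10:30-16:30.
Alice ∩ Omar ∩ Leo: 10:30-14:30.
So the common availability across everyone is 10:30-14:30.
That's a single block of 240 minutes.

240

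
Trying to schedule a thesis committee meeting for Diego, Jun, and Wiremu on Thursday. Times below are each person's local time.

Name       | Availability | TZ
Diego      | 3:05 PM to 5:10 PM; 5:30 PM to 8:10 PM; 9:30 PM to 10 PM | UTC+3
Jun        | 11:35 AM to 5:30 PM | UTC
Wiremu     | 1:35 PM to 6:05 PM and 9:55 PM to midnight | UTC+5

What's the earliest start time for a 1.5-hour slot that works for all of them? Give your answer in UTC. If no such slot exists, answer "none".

Diego in UTC: 12:05-14:10, 14:30-17:10, 18:30-19:00 (subtract 3h to convert from UTC+3).
Jun in UTC: 11:35-17:30.
Wiremu in UTC: 08:35-13:05, 16:55-19:00 (subtract 5h to convert from UTC+5).
Diego ∩ Jun: 12:05-14:10, 14:30-17:10.
Diego ∩ Jun ∩ Wiremu: 12:05-13:05, 16:55-17:10.
So the common availability across everyone is 12:05-13:05, 16:55-17:10.
No common window is at least 90 minutes long.

none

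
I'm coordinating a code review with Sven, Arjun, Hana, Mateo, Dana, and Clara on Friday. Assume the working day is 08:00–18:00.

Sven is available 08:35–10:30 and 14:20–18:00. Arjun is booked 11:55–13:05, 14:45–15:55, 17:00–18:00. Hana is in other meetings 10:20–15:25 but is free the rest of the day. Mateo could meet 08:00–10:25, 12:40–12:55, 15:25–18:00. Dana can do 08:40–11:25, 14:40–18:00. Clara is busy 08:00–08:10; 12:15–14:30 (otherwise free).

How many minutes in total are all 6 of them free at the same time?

Sven free: 08:35-10:30, 14:20-18:00.
Arjun free: 08:00-11:55, 13:05-14:45, 15:55-17:00 (invert busy blocks within the working day).
Hana free: 08:00-10:20, 15:25-18:00 (invert busy blocks within the working day).
Mateo free: 08:00-10:25, 12:40-12:55, 15:25-18:00.
Dana free: 08:40-11:25, 14:40-18:00.
Clara free: 08:10-12:15, 14:30-18:00 (invert busy blocks within the working day).
Sven ∩ Arjun: 08:35-10:30, 14:20-14:45, 15:55-17:00.
Sven ∩ Arjun ∩ Hana: 08:35-10:20, 15:55-17:00.
Sven ∩ Arjun ∩ Hana ∩ Mateo: 08:35-10:20, 15:55-17:00.
Sven ∩ Arjun ∩ Hana ∩ Mateo ∩ Dana: 08:40-10:20, 15:55-17:00.
Sven ∩ Arjun ∩ Hana ∩ Mateo ∩ Dana ∩ Clara: 08:40-10:20, 15:55-17:00.
Summing the common windows: 100 + 65 = 165 minutes.

165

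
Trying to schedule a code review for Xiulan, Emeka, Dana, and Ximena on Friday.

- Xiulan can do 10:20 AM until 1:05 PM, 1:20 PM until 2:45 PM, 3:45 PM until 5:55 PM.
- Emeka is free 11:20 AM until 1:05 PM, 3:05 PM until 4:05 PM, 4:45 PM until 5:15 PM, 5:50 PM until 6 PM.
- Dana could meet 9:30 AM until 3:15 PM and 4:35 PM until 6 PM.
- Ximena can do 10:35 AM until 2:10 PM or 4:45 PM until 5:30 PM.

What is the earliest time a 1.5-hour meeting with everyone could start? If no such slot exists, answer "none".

Xiulan ∩ Emeka: 11:20-13:05, 15:45-16:05, 16:45-17:15, 17:50-17:55.
Xiulan ∩ Emeka ∩ Dana: 11:20-13:05, 16:45-17:15, 17:50-17:55.
Xiulan ∩ Emeka ∩ Dana ∩ Ximena: 11:20-13:05, 16:45-17:15.
The first common window of at least 90 minutes is 11:20-13:05, so the earliest start is 11:20.

11:20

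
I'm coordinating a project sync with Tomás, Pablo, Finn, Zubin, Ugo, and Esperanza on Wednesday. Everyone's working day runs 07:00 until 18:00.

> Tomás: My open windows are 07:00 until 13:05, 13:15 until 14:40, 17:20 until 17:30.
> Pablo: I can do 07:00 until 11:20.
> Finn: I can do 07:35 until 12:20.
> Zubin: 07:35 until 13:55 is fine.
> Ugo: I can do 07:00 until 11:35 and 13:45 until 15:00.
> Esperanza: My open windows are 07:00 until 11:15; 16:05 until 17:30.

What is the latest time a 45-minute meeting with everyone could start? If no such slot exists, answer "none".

Tomás ∩ Pablo: 07:00-11:20.
Tomás ∩ Pablo ∩ Finn: 07:35-11:20.
Tomás ∩ Pablo ∩ Finn ∩ Zubin: 07:35-11:20.
Tomás ∩ Pablo ∩ Finn ∩ Zubin ∩ Ugo: 07:35-11:20.
Tomás ∩ Pablo ∩ Finn ∩ Zubin ∩ Ugo ∩ Esperanza: 07:35-11:15.
Those are the intersection windows.
The last common window of at least 45 minutes is 07:35-11:15; a 45-minute meeting can start as late as 10:30 and still end by 11:15.

10:30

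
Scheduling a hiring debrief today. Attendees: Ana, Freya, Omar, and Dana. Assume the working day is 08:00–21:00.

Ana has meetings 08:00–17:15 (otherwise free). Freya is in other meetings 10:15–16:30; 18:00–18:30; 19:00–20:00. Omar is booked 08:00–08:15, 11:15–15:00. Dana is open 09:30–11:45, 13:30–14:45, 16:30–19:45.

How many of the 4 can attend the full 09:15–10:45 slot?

1

Ana free: 17:15-21:00 (invert busy blocks within the working day).
Freya free: 08:00-10:15, 16:30-18:00, 18:30-19:00, 20:00-21:00 (invert busy blocks within the working day).
Omar free: 08:15-11:15, 15:00-21:00 (invert busy blocks within the working day).
Dana free: 09:30-11:45, 13:30-14:45, 16:30-19:45.
Omar can make the full 09:15-10:45 slot — that's 1.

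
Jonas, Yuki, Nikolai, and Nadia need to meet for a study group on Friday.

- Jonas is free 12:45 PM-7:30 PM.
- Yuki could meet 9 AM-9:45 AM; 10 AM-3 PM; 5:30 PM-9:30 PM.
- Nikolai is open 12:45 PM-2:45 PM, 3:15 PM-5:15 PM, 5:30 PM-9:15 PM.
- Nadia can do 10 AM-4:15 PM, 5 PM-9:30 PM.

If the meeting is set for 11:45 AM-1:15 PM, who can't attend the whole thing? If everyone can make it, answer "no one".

Jonas, Nikolai

Jonas: not fully free for 11:45-13:15. Yuki: free for 11:45-13:15. Nikolai: not fully free for 11:45-13:15. Nadia: free for 11:45-13:15.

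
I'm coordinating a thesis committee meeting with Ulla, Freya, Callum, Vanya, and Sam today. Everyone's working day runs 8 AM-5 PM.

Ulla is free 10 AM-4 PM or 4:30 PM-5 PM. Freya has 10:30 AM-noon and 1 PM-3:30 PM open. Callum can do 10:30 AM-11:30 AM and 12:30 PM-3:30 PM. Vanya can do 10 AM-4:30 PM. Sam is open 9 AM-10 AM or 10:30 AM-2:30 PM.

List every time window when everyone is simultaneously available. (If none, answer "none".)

10:30-11:30, 13:00-14:30

Ulla ∩ Freya: 10:30-12:00, 13:00-15:30.
Ulla ∩ Freya ∩ Callum: 10:30-11:30, 13:00-15:30.
Ulla ∩ Freya ∩ Callum ∩ Vanya: 10:30-11:30, 13:00-15:30.
Ulla ∩ Freya ∩ Callum ∩ Vanya ∩ Sam: 10:30-11:30, 13:00-14:30.
Those are the intersection windows.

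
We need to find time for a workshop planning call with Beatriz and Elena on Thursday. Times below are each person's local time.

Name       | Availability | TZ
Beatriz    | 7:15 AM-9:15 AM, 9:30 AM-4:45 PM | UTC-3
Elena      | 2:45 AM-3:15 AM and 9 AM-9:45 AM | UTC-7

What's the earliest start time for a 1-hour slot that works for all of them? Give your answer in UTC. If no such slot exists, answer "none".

none

Beatriz in UTC: 10:15-12:15, 12:30-19:45 (add 3h to convert from UTC-3).
Elena in UTC: 09:45-10:15, 16:00-16:45 (add 7h to convert from UTC-7).
Beatriz ∩ Elena: 16:00-16:45.
Those are the intersection windows.
No common window is at least 60 minutes long.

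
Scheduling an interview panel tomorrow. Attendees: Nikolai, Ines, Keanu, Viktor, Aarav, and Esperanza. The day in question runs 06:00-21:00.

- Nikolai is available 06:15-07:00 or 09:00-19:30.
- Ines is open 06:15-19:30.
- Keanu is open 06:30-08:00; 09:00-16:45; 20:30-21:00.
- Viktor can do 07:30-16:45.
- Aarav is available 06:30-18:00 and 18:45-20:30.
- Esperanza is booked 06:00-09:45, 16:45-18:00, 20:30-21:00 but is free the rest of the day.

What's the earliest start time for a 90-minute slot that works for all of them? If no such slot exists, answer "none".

09:45

Nikolai free: 06:15-07:00, 09:00-19:30.
Ines free: 06:15-19:30.
Keanu free: 06:30-08:00, 09:00-16:45, 20:30-21:00.
Viktor free: 07:30-16:45.
Aarav free: 06:30-18:00, 18:45-20:30.
Esperanza free: 09:45-16:45, 18:00-20:30 (invert busy blocks within the working day).
Nikolai ∩ Ines: 06:15-07:00, 09:00-19:30.
Nikolai ∩ Ines ∩ Keanu: 06:30-07:00, 09:00-16:45.
Nikolai ∩ Ines ∩ Keanu ∩ Viktor: 09:00-16:45.
Nikolai ∩ Ines ∩ Keanu ∩ Viktor ∩ Aarav: 09:00-16:45.
Nikolai ∩ Ines ∩ Keanu ∩ Viktor ∩ Aarav ∩ Esperanza: 09:45-16:45.
The first common window of at least 90 minutes is 09:45-16:45, so the earliest start is 09:45.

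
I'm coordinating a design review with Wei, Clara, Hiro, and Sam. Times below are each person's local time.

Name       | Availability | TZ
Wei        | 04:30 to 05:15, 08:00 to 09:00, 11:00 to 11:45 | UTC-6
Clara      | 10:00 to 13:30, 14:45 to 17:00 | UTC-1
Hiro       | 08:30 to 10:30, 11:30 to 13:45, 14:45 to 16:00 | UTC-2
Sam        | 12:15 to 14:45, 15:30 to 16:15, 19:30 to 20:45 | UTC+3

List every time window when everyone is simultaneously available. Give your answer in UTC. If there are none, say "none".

Wei in UTC: 10:30-11:15, 14:00-15:00, 17:00-17:45 (add 6h to convert from UTC-6).
Clara in UTC: 11:00-14:30, 15:45-18:00 (add 1h to convert from UTC-1).
Hiro in UTC: 10:30-12:30, 13:30-15:45, 16:45-18:00 (add 2h to convert from UTC-2).
Sam in UTC: 09:15-11:45, 12:30-13:15, 16:30-17:45 (subtract 3h to convert from UTC+3).
Wei ∩ Clara: 11:00-11:15, 14:00-14:30, 17:00-17:45.
Wei ∩ Clara ∩ Hiro: 11:00-11:15, 14:00-14:30, 17:00-17:45.
Wei ∩ Clara ∩ Hiro ∩ Sam: 11:00-11:15, 17:00-17:45.
So the common availability across everyone is 11:00-11:15, 17:00-17:45.

11:00-11:15, 17:00-17:45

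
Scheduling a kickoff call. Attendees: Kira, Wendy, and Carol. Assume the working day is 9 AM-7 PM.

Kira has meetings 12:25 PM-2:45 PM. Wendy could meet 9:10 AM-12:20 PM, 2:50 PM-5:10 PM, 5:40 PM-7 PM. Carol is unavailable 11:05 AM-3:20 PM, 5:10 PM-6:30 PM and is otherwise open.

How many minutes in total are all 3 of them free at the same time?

255

Kira free: 09:00-12:25, 14:45-19:00 (invert busy blocks within the working day).
Wendy free: 09:10-12:20, 14:50-17:10, 17:40-19:00.
Carol free: 09:00-11:05, 15:20-17:10, 18:30-19:00 (invert busy blocks within the working day).
Kira ∩ Wendy: 09:10-12:20, 14:50-17:10, 17:40-19:00.
Kira ∩ Wendy ∩ Carol: 09:10-11:05, 15:20-17:10, 18:30-19:00.
Summing the common windows: 115 + 110 + 30 = 255 minutes.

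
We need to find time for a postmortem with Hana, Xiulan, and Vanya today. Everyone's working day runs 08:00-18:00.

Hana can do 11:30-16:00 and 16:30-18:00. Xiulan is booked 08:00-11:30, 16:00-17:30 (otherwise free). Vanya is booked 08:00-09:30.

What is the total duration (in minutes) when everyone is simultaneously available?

300

Hana free: 11:30-16:00, 16:30-18:00.
Xiulan free: 11:30-16:00, 17:30-18:00 (invert busy blocks within the working day).
Vanya free: 09:30-18:00 (invert busy blocks within the working day).
Hana ∩ Xiulan: 11:30-16:00, 17:30-18:00.
Hana ∩ Xiulan ∩ Vanya: 11:30-16:00, 17:30-18:00.
Summing the common windows: 270 + 30 = 300 minutes.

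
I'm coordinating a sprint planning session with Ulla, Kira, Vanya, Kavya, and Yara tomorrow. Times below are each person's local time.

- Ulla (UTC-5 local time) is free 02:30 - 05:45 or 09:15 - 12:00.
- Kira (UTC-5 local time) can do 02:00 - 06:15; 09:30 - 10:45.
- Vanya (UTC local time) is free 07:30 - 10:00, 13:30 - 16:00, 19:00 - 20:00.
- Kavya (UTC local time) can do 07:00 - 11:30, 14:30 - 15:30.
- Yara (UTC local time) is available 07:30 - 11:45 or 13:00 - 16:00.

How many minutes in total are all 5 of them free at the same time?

210

Ulla in UTC: 07:30-10:45, 14:15-17:00 (add 5h to convert from UTC-5).
Kira in UTC: 07:00-11:15, 14:30-15:45 (add 5h to convert from UTC-5).
Vanya in UTC: 07:30-10:00, 13:30-16:00, 19:00-20:00.
Kavya in UTC: 07:00-11:30, 14:30-15:30.
Yara in UTC: 07:30-11:45, 13:00-16:00.
Ulla ∩ Kira: 07:30-10:45, 14:30-15:45.
Ulla ∩ Kira ∩ Vanya: 07:30-10:00, 14:30-15:45.
Ulla ∩ Kira ∩ Vanya ∩ Kavya: 07:30-10:00, 14:30-15:30.
Ulla ∩ Kira ∩ Vanya ∩ Kavya ∩ Yara: 07:30-10:00, 14:30-15:30.
Summing the common windows: 150 + 60 = 210 minutes.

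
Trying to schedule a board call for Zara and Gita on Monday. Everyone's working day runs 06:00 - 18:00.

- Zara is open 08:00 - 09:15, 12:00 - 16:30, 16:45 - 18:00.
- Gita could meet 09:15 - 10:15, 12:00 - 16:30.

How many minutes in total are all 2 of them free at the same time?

Zara ∩ Gita: 12:00-16:30.
Those are the intersection windows.
That's a single block of 270 minutes.

270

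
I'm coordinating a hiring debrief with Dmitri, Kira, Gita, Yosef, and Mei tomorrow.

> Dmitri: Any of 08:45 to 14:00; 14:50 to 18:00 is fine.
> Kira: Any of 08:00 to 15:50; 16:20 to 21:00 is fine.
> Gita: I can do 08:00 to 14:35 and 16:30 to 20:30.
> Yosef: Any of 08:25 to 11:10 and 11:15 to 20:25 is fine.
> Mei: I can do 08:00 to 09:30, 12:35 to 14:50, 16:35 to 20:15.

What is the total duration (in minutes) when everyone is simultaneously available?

Dmitri ∩ Kira: 08:45-14:00, 14:50-15:50, 16:20-18:00.
Dmitri ∩ Kira ∩ Gita: 08:45-14:00, 16:30-18:00.
Dmitri ∩ Kira ∩ Gita ∩ Yosef: 08:45-11:10, 11:15-14:00, 16:30-18:00.
Dmitri ∩ Kira ∩ Gita ∩ Yosef ∩ Mei: 08:45-09:30, 12:35-14:00, 16:35-18:00.
Summing the common windows: 45 + 85 + 85 = 215 minutes.

215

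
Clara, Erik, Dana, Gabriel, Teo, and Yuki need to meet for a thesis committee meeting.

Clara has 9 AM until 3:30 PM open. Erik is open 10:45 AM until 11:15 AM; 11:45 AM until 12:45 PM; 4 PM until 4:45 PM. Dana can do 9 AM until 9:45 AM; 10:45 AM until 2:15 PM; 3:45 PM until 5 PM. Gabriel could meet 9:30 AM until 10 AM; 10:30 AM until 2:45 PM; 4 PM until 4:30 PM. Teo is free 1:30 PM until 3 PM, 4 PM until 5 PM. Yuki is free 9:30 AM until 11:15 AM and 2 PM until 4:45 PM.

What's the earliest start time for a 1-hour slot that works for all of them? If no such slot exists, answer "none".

Clara ∩ Erik: 10:45-11:15, 11:45-12:45.
Clara ∩ Erik ∩ Dana: 10:45-11:15, 11:45-12:45.
Clara ∩ Erik ∩ Dana ∩ Gabriel: 10:45-11:15, 11:45-12:45.
Clara ∩ Erik ∩ Dana ∩ Gabriel ∩ Teo: ∅.
Clara ∩ Erik ∩ Dana ∩ Gabriel ∩ Teo ∩ Yuki: ∅.
There is no time when everyone is free.
No common window is at least 60 minutes long.

none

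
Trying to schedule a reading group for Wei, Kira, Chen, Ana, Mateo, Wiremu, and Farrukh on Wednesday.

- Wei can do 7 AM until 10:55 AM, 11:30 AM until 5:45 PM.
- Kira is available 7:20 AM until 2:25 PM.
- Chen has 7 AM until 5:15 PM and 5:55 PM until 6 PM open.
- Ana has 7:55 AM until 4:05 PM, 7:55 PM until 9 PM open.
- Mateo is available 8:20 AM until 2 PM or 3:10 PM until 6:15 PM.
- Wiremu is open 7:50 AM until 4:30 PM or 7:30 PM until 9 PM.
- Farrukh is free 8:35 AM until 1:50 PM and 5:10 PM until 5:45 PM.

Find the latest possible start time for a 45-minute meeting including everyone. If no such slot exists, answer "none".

Wei ∩ Kira: 07:20-10:55, 11:30-14:25.
Wei ∩ Kira ∩ Chen: 07:20-10:55, 11:30-14:25.
Wei ∩ Kira ∩ Chen ∩ Ana: 07:55-10:55, 11:30-14:25.
Wei ∩ Kira ∩ Chen ∩ Ana ∩ Mateo: 08:20-10:55, 11:30-14:00.
Wei ∩ Kira ∩ Chen ∩ Ana ∩ Mateo ∩ Wiremu: 08:20-10:55, 11:30-14:00.
Wei ∩ Kira ∩ Chen ∩ Ana ∩ Mateo ∩ Wiremu ∩ Farrukh: 08:35-10:55, 11:30-13:50.
The last common window of at least 45 minutes is 11:30-13:50; a 45-minute meeting can start as late as 13:05 and still end by 13:50.

13:05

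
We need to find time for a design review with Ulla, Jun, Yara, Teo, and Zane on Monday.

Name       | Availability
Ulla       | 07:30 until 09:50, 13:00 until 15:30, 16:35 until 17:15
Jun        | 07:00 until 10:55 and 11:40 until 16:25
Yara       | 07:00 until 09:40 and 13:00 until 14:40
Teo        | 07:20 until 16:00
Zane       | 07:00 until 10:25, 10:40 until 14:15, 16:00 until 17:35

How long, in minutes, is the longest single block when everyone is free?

130

Ulla ∩ Jun: 07:30-09:50, 13:00-15:30.
Ulla ∩ Jun ∩ Yara: 07:30-09:40, 13:00-14:40.
Ulla ∩ Jun ∩ Yara ∩ Teo: 07:30-09:40, 13:00-14:40.
Ulla ∩ Jun ∩ Yara ∩ Teo ∩ Zane: 07:30-09:40, 13:00-14:15.
The longest is 07:30-09:40 at 130 minutes.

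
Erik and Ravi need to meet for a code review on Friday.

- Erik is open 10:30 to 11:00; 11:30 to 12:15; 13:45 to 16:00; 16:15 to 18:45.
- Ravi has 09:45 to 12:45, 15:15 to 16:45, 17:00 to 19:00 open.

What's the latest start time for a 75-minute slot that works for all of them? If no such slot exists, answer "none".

Erik ∩ Ravi: 10:30-11:00, 11:30-12:15, 15:15-16:00, 16:15-16:45, 17:00-18:45.
The last common window of at least 75 minutes is 17:00-18:45; a 75-minute meeting can start as late as 17:30 and still end by 18:45.

17:30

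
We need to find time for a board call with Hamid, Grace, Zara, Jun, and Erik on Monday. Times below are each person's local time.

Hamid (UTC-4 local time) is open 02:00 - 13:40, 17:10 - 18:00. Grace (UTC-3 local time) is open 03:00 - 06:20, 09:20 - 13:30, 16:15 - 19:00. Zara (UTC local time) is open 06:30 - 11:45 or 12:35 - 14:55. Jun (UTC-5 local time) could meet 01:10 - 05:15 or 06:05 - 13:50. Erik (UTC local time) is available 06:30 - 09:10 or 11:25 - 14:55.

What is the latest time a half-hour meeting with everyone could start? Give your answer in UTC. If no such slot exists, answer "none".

Hamid in UTC: 06:00-17:40, 21:10-22:00 (add 4h to convert from UTC-4).
Grace in UTC: 06:00-09:20, 12:20-16:30, 19:15-22:00 (add 3h to convert from UTC-3).
Zara in UTC: 06:30-11:45, 12:35-14:55.
Jun in UTC: 06:10-10:15, 11:05-18:50 (add 5h to convert from UTC-5).
Erik in UTC: 06:30-09:10, 11:25-14:55.
Hamid ∩ Grace: 06:00-09:20, 12:20-16:30, 21:10-22:00.
Hamid ∩ Grace ∩ Zara: 06:30-09:20, 12:35-14:55.
Hamid ∩ Grace ∩ Zara ∩ Jun: 06:30-09:20, 12:35-14:55.
Hamid ∩ Grace ∩ Zara ∩ Jun ∩ Erik: 06:30-09:10, 12:35-14:55.
The last common window of at least 30 minutes is 12:35-14:55; a 30-minute meeting can start as late as 14:25 and still end by 14:55.

14:25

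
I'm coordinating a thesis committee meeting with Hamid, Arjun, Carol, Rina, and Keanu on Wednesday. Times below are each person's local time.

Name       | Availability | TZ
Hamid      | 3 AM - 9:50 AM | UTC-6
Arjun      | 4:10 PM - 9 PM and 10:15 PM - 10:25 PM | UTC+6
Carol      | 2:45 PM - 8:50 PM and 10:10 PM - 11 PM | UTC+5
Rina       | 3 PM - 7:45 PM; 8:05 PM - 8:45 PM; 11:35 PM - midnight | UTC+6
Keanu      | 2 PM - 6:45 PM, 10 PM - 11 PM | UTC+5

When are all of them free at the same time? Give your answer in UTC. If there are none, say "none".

Hamid in UTC: 09:00-15:50 (add 6h to convert from UTC-6).
Arjun in UTC: 10:10-15:00, 16:15-16:25 (subtract 6h to convert from UTC+6).
Carol in UTC: 09:45-15:50, 17:10-18:00 (subtract 5h to convert from UTC+5).
Rina in UTC: 09:00-13:45, 14:05-14:45, 17:35-18:00 (subtract 6h to convert from UTC+6).
Keanu in UTC: 09:00-13:45, 17:00-18:00 (subtract 5h to convert from UTC+5).
Hamid ∩ Arjun: 10:10-15:00.
Hamid ∩ Arjun ∩ Carol: 10:10-15:00.
Hamid ∩ Arjun ∩ Carol ∩ Rina: 10:10-13:45, 14:05-14:45.
Hamid ∩ Arjun ∩ Carol ∩ Rina ∩ Keanu: 10:10-13:45.

10:10-13:45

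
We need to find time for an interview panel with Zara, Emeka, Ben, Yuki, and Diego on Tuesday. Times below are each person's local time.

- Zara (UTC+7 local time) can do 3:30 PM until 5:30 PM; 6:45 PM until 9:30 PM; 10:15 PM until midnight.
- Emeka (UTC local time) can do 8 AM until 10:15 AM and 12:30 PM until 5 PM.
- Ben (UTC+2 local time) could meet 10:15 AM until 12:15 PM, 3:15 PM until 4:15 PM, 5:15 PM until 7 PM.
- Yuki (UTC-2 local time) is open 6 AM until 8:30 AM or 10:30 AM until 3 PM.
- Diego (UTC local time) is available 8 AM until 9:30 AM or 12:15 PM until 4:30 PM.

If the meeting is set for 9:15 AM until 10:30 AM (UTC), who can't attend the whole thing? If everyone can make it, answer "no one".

Ben, Diego, Emeka

Zara in UTC: 08:30-10:30, 11:45-14:30, 15:15-17:00 (subtract 7h to convert from UTC+7).
Emeka in UTC: 08:00-10:15, 12:30-17:00.
Ben in UTC: 08:15-10:15, 13:15-14:15, 15:15-17:00 (subtract 2h to convert from UTC+2).
Yuki in UTC: 08:00-10:30, 12:30-17:00 (add 2h to convert from UTC-2).
Diego in UTC: 08:00-09:30, 12:15-16:30.
Zara: free for 09:15-10:30. Emeka: not fully free for 09:15-10:30. Ben: not fully free for 09:15-10:30. Yuki: free for 09:15-10:30. Diego: not fully free for 09:15-10:30.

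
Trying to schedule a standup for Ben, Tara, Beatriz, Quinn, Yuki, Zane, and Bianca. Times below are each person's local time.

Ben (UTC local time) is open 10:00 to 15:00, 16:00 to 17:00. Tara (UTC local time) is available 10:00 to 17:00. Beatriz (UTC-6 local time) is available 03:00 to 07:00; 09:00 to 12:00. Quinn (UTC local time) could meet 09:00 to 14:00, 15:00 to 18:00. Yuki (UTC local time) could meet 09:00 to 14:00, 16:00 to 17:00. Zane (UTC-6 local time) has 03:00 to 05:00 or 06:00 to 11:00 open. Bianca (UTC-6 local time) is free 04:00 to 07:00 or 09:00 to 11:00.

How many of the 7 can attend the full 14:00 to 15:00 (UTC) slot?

3

Ben in UTC: 10:00-15:00, 16:00-17:00.
Tara in UTC: 10:00-17:00.
Beatriz in UTC: 09:00-13:00, 15:00-18:00 (add 6h to convert from UTC-6).
Quinn in UTC: 09:00-14:00, 15:00-18:00.
Yuki in UTC: 09:00-14:00, 16:00-17:00.
Zane in UTC: 09:00-11:00, 12:00-17:00 (add 6h to convert from UTC-6).
Bianca in UTC: 10:00-13:00, 15:00-17:00 (add 6h to convert from UTC-6).
Ben, Tara, and Zane can make the full 14:00-15:00 slot — that's 3.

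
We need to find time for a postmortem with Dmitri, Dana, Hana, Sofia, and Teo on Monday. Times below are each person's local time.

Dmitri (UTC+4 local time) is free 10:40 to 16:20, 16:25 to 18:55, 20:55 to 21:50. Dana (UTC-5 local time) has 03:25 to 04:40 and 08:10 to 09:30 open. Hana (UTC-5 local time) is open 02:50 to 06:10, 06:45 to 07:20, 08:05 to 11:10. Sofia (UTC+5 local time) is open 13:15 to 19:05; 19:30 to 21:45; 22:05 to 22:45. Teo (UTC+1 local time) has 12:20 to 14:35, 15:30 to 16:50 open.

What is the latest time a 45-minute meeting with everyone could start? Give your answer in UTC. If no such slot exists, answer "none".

Dmitri in UTC: 06:40-12:20, 12:25-14:55, 16:55-17:50 (subtract 4h to convert from UTC+4).
Dana in UTC: 08:25-09:40, 13:10-14:30 (add 5h to convert from UTC-5).
Hana in UTC: 07:50-11:10, 11:45-12:20, 13:05-16:10 (add 5h to convert from UTC-5).
Sofia in UTC: 08:15-14:05, 14:30-16:45, 17:05-17:45 (subtract 5h to convert from UTC+5).
Teo in UTC: 11:20-13:35, 14:30-15:50 (subtract 1h to convert from UTC+1).
Dmitri ∩ Dana: 08:25-09:40, 13:10-14:30.
Dmitri ∩ Dana ∩ Hana: 08:25-09:40, 13:10-14:30.
Dmitri ∩ Dana ∩ Hana ∩ Sofia: 08:25-09:40, 13:10-14:05.
Dmitri ∩ Dana ∩ Hana ∩ Sofia ∩ Teo: 13:10-13:35.
No common window is at least 45 minutes long.

none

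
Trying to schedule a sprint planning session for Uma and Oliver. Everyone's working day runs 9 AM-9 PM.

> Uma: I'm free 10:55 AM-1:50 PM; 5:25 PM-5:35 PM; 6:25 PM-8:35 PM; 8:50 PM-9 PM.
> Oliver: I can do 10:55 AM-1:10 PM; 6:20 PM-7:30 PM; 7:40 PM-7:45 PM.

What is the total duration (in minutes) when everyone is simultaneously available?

Uma ∩ Oliver: 10:55-13:10, 18:25-19:30, 19:40-19:45.
Summing the common windows: 135 + 65 + 5 = 205 minutes.

205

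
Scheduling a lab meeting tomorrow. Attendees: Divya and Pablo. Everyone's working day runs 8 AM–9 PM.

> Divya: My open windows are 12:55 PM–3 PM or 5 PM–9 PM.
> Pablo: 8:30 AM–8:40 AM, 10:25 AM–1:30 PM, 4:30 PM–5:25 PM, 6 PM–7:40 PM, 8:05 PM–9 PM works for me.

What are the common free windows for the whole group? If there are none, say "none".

12:55-13:30, 17:00-17:25, 18:00-19:40, 20:05-21:00

Divya ∩ Pablo: 12:55-13:30, 17:00-17:25, 18:00-19:40, 20:05-21:00.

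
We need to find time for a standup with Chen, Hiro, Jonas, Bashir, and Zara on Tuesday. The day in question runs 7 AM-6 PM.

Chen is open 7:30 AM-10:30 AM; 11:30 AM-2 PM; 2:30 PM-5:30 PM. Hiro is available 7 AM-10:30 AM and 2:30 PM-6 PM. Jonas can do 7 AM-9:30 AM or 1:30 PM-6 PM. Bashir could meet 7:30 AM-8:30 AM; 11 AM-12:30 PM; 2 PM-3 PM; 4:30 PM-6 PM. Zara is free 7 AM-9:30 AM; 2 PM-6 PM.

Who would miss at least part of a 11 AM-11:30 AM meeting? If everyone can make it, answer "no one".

Chen, Hiro, Jonas, Zara

Chen: not fully free for 11:00-11:30. Hiro: not fully free for 11:00-11:30. Jonas: not fully free for 11:00-11:30. Bashir: free for 11:00-11:30. Zara: not fully free for 11:00-11:30.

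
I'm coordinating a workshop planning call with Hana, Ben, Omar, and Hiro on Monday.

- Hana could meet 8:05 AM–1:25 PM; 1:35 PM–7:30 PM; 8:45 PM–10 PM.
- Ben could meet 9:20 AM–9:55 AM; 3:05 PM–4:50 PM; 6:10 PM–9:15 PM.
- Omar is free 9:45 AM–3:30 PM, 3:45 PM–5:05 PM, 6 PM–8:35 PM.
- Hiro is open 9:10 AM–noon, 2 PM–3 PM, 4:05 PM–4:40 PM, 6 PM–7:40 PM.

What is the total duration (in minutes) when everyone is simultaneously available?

Hana ∩ Ben: 09:20-09:55, 15:05-16:50, 18:10-19:30, 20:45-21:15.
Hana ∩ Ben ∩ Omar: 09:45-09:55, 15:05-15:30, 15:45-16:50, 18:10-19:30.
Hana ∩ Ben ∩ Omar ∩ Hiro: 09:45-09:55, 16:05-16:40, 18:10-19:30.
Those are the intersection windows.
Summing the common windows: 10 + 35 + 80 = 125 minutes.

125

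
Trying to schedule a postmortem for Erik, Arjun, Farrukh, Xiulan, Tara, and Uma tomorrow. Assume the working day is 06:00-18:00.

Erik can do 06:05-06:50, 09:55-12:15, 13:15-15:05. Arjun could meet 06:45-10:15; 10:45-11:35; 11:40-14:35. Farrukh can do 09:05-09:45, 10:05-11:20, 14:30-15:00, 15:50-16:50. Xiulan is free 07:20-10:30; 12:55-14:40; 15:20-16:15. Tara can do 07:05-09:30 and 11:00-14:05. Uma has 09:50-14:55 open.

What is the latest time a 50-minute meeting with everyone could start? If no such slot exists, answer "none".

none

Erik ∩ Arjun: 06:45-06:50, 09:55-10:15, 10:45-11:35, 11:40-12:15, 13:15-14:35.
Erik ∩ Arjun ∩ Farrukh: 10:05-10:15, 10:45-11:20, 14:30-14:35.
Erik ∩ Arjun ∩ Farrukh ∩ Xiulan: 10:05-10:15, 14:30-14:35.
Erik ∩ Arjun ∩ Farrukh ∩ Xiulan ∩ Tara: ∅.
Erik ∩ Arjun ∩ Farrukh ∩ Xiulan ∩ Tara ∩ Uma: ∅.
There is no time when everyone is free.
No common window is at least 50 minutes long.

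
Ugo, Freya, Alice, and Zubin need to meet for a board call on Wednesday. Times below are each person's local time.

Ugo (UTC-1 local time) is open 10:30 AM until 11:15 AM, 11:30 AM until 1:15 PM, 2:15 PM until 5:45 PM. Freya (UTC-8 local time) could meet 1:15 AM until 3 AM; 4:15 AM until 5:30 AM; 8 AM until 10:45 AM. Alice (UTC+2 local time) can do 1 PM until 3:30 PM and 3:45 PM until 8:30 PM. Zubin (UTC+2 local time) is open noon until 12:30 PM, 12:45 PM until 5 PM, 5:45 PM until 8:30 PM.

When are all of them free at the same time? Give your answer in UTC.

Ugo in UTC: 11:30-12:15, 12:30-14:15, 15:15-18:45 (add 1h to convert from UTC-1).
Freya in UTC: 09:15-11:00, 12:15-13:30, 16:00-18:45 (add 8h to convert from UTC-8).
Alice in UTC: 11:00-13:30, 13:45-18:30 (subtract 2h to convert from UTC+2).
Zubin in UTC: 10:00-10:30, 10:45-15:00, 15:45-18:30 (subtract 2h to convert from UTC+2).
Ugo ∩ Freya: 12:30-13:30, 16:00-18:45.
Ugo ∩ Freya ∩ Alice: 12:30-13:30, 16:00-18:30.
Ugo ∩ Freya ∩ Alice ∩ Zubin: 12:30-13:30, 16:00-18:30.

12:30-13:30, 16:00-18:30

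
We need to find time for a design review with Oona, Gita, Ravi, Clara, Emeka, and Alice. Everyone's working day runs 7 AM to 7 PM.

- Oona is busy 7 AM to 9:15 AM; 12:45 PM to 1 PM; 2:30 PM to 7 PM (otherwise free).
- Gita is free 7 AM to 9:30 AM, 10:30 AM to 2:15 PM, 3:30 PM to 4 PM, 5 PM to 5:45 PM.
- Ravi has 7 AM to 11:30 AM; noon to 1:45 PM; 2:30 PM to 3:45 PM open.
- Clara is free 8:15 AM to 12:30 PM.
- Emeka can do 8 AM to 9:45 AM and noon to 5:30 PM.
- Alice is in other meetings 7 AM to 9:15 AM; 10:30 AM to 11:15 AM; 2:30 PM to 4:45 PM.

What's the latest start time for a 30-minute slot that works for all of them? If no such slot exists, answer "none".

Oona free: 09:15-12:45, 13:00-14:30 (invert busy blocks within the working day).
Gita free: 07:00-09:30, 10:30-14:15, 15:30-16:00, 17:00-17:45.
Ravi free: 07:00-11:30, 12:00-13:45, 14:30-15:45.
Clara free: 08:15-12:30.
Emeka free: 08:00-09:45, 12:00-17:30.
Alice free: 09:15-10:30, 11:15-14:30, 16:45-19:00 (invert busy blocks within the working day).
Oona ∩ Gita: 09:15-09:30, 10:30-12:45, 13:00-14:15.
Oona ∩ Gita ∩ Ravi: 09:15-09:30, 10:30-11:30, 12:00-12:45, 13:00-13:45.
Oona ∩ Gita ∩ Ravi ∩ Clara: 09:15-09:30, 10:30-11:30, 12:00-12:30.
Oona ∩ Gita ∩ Ravi ∩ Clara ∩ Emeka: 09:15-09:30, 12:00-12:30.
Oona ∩ Gita ∩ Ravi ∩ Clara ∩ Emeka ∩ Alice: 09:15-09:30, 12:00-12:30.
The last common window of at least 30 minutes is 12:00-12:30; a 30-minute meeting can start as late as 12:00 and still end by 12:30.

12:00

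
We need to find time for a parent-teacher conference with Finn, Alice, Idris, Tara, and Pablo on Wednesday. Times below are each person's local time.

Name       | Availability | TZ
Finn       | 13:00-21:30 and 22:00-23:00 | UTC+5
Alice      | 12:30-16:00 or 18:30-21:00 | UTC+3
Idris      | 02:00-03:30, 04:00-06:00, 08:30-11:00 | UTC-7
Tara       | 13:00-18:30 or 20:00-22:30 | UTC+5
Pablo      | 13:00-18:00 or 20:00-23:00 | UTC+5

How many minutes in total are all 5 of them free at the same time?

270

Finn in UTC: 08:00-16:30, 17:00-18:00 (subtract 5h to convert from UTC+5).
Alice in UTC: 09:30-13:00, 15:30-18:00 (subtract 3h to convert from UTC+3).
Idris in UTC: 09:00-10:30, 11:00-13:00, 15:30-18:00 (add 7h to convert from UTC-7).
Tara in UTC: 08:00-13:30, 15:00-17:30 (subtract 5h to convert from UTC+5).
Pablo in UTC: 08:00-13:00, 15:00-18:00 (subtract 5h to convert from UTC+5).
Finn ∩ Alice: 09:30-13:00, 15:30-16:30, 17:00-18:00.
Finn ∩ Alice ∩ Idris: 09:30-10:30, 11:00-13:00, 15:30-16:30, 17:00-18:00.
Finn ∩ Alice ∩ Idris ∩ Tara: 09:30-10:30, 11:00-13:00, 15:30-16:30, 17:00-17:30.
Finn ∩ Alice ∩ Idris ∩ Tara ∩ Pablo: 09:30-10:30, 11:00-13:00, 15:30-16:30, 17:00-17:30.
Those are the intersection windows.
Summing the common windows: 60 + 120 + 60 + 30 = 270 minutes.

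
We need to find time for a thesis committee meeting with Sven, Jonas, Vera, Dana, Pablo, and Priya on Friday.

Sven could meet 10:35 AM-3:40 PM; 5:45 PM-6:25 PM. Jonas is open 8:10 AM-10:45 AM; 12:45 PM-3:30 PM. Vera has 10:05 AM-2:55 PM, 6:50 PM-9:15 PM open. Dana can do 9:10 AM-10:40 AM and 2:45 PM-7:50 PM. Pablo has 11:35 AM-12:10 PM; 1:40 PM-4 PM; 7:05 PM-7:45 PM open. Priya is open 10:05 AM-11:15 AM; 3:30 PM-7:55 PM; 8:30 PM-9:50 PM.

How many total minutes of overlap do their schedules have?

0

Sven ∩ Jonas: 10:35-10:45, 12:45-15:30.
Sven ∩ Jonas ∩ Vera: 10:35-10:45, 12:45-14:55.
Sven ∩ Jonas ∩ Vera ∩ Dana: 10:35-10:40, 14:45-14:55.
Sven ∩ Jonas ∩ Vera ∩ Dana ∩ Pablo: 14:45-14:55.
Sven ∩ Jonas ∩ Vera ∩ Dana ∩ Pablo ∩ Priya: ∅.
There is no time when everyone is free.
There is no common window, so the total is 0 minutes.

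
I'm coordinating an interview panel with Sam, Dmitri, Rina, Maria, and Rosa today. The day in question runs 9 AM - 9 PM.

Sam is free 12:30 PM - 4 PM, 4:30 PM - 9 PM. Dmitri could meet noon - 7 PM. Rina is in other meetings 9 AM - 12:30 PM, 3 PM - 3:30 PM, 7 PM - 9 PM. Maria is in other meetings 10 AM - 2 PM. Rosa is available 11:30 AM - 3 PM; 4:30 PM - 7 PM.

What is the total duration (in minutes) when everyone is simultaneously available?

Sam free: 12:30-16:00, 16:30-21:00.
Dmitri free: 12:00-19:00.
Rina free: 12:30-15:00, 15:30-19:00 (invert busy blocks within the working day).
Maria free: 09:00-10:00, 14:00-21:00 (invert busy blocks within the working day).
Rosa free: 11:30-15:00, 16:30-19:00.
Sam ∩ Dmitri: 12:30-16:00, 16:30-19:00.
Sam ∩ Dmitri ∩ Rina: 12:30-15:00, 15:30-16:00, 16:30-19:00.
Sam ∩ Dmitri ∩ Rina ∩ Maria: 14:00-15:00, 15:30-16:00, 16:30-19:00.
Sam ∩ Dmitri ∩ Rina ∩ Maria ∩ Rosa: 14:00-15:00, 16:30-19:00.
So the common availability across everyone is 14:00-15:00, 16:30-19:00.
Summing the common windows: 60 + 150 = 210 minutes.

210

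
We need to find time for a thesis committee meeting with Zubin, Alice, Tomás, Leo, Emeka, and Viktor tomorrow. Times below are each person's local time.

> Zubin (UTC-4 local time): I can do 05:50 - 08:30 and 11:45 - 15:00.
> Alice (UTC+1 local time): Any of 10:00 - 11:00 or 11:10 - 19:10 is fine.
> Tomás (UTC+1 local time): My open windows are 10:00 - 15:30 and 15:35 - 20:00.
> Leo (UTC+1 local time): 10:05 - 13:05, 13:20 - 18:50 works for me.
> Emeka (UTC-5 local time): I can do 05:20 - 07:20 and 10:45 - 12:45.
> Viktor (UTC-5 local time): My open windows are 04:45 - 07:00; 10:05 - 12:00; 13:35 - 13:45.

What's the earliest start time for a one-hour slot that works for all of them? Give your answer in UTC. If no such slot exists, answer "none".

10:20

Zubin in UTC: 09:50-12:30, 15:45-19:00 (add 4h to convert from UTC-4).
Alice in UTC: 09:00-10:00, 10:10-18:10 (subtract 1h to convert from UTC+1).
Tomás in UTC: 09:00-14:30, 14:35-19:00 (subtract 1h to convert from UTC+1).
Leo in UTC: 09:05-12:05, 12:20-17:50 (subtract 1h to convert from UTC+1).
Emeka in UTC: 10:20-12:20, 15:45-17:45 (add 5h to convert from UTC-5).
Viktor in UTC: 09:45-12:00, 15:05-17:00, 18:35-18:45 (add 5h to convert from UTC-5).
Zubin ∩ Alice: 09:50-10:00, 10:10-12:30, 15:45-18:10.
Zubin ∩ Alice ∩ Tomás: 09:50-10:00, 10:10-12:30, 15:45-18:10.
Zubin ∩ Alice ∩ Tomás ∩ Leo: 09:50-10:00, 10:10-12:05, 12:20-12:30, 15:45-17:50.
Zubin ∩ Alice ∩ Tomás ∩ Leo ∩ Emeka: 10:20-12:05, 15:45-17:45.
Zubin ∩ Alice ∩ Tomás ∩ Leo ∩ Emeka ∩ Viktor: 10:20-12:00, 15:45-17:00.
Those are the intersection windows.
The first common window of at least 60 minutes is 10:20-12:00, so the earliest start is 10:20.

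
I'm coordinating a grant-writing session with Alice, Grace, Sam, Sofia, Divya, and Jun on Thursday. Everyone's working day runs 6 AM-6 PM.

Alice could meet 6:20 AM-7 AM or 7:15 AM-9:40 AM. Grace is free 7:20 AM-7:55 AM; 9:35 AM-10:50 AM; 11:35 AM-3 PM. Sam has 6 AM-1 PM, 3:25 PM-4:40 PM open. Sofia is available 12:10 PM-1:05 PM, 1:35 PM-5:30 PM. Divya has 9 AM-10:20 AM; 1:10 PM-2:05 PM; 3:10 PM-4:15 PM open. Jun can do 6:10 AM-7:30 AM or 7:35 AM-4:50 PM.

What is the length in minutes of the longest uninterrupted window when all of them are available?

Alice ∩ Grace: 07:20-07:55, 09:35-09:40.
Alice ∩ Grace ∩ Sam: 07:20-07:55, 09:35-09:40.
Alice ∩ Grace ∩ Sam ∩ Sofia: ∅.
Alice ∩ Grace ∩ Sam ∩ Sofia ∩ Divya: ∅.
Alice ∩ Grace ∩ Sam ∩ Sofia ∩ Divya ∩ Jun: ∅.
There is no time when everyone is free.
No common window exists, so the longest block is 0 minutes.

0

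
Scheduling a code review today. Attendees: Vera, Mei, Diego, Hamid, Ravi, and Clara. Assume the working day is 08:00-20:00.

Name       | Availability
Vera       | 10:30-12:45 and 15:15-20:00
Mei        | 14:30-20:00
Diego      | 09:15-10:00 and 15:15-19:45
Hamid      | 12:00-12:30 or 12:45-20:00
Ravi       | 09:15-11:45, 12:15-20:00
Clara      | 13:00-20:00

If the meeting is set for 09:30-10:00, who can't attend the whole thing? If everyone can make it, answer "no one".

Clara, Hamid, Mei, Vera

Vera: not fully free for 09:30-10:00. Mei: not fully free for 09:30-10:00. Diego: free for 09:30-10:00. Hamid: not fully free for 09:30-10:00. Ravi: free for 09:30-10:00. Clara: not fully free for 09:30-10:00.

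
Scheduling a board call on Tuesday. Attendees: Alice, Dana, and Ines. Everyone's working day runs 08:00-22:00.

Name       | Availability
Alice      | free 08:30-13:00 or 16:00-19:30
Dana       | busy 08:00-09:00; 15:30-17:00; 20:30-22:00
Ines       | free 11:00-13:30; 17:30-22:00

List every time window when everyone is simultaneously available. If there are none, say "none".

11:00-13:00, 17:30-19:30

Alice free: 08:30-13:00, 16:00-19:30.
Dana free: 09:00-15:30, 17:00-20:30 (invert busy blocks within the working day).
Ines free: 11:00-13:30, 17:30-22:00.
Alice ∩ Dana: 09:00-13:00, 17:00-19:30.
Alice ∩ Dana ∩ Ines: 11:00-13:00, 17:30-19:30.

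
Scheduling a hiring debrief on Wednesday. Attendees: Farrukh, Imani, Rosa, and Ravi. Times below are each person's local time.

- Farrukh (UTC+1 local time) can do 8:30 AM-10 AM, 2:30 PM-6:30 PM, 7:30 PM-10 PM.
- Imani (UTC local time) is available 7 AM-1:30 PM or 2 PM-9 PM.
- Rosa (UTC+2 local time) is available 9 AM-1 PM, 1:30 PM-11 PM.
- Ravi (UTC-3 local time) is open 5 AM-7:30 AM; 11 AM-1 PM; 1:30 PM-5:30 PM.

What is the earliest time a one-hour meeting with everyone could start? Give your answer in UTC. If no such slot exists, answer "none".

08:00

Farrukh in UTC: 07:30-09:00, 13:30-17:30, 18:30-21:00 (subtract 1h to convert from UTC+1).
Imani in UTC: 07:00-13:30, 14:00-21:00.
Rosa in UTC: 07:00-11:00, 11:30-21:00 (subtract 2h to convert from UTC+2).
Ravi in UTC: 08:00-10:30, 14:00-16:00, 16:30-20:30 (add 3h to convert from UTC-3).
Farrukh ∩ Imani: 07:30-09:00, 14:00-17:30, 18:30-21:00.
Farrukh ∩ Imani ∩ Rosa: 07:30-09:00, 14:00-17:30, 18:30-21:00.
Farrukh ∩ Imani ∩ Rosa ∩ Ravi: 08:00-09:00, 14:00-16:00, 16:30-17:30, 18:30-20:30.
The first common window of at least 60 minutes is 08:00-09:00, so the earliest start is 08:00.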